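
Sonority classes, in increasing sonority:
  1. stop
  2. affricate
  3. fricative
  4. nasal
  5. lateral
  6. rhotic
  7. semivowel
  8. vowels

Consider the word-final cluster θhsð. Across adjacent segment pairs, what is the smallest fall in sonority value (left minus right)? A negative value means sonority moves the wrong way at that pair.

0

/θ/ — fricative, sonority 3.
/h/ — fricative, sonority 3.
/s/ — fricative, sonority 3.
/ð/ — fricative, sonority 3.
/θ/→/h/: change +0.
/h/→/s/: change +0.
/s/→/ð/: change +0.
Minimum = 0.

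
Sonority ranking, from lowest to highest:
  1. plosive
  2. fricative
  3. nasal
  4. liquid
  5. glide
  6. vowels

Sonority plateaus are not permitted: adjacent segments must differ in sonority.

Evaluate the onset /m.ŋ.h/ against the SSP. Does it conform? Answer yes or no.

/m/ is a nasal (sonority 3).
/ŋ/ is a nasal (sonority 3).
/h/ is a fricative (sonority 2).
The profile is 3-3-2. Between /m/ (3) and /ŋ/ (3) sonority does not rise, so the cluster violates the SSP.

no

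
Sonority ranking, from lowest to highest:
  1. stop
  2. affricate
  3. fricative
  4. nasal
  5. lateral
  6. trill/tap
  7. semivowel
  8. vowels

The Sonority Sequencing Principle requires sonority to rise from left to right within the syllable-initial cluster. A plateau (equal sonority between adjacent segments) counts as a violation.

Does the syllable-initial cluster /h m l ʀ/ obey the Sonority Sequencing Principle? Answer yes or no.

/h/: fricative = 3.
/m/: nasal = 4.
/l/: lateral = 5.
/ʀ/: trill/tap = 6.
The profile 3-4-5-6 strictly rises, so the syllable-initial cluster satisfies the SSP.

yes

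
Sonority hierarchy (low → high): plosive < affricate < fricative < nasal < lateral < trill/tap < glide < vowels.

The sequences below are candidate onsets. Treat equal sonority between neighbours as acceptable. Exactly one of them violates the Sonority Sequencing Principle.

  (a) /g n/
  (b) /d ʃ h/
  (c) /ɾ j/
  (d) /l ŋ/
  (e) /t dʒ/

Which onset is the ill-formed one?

d

(a) /g n/: profile 1-4 — obeys.
(b) /d ʃ h/: profile 1-3-3 — obeys.
(c) /ɾ j/: profile 6-7 — obeys.
(d) /l ŋ/: profile 5-4 — violates.
(e) /t dʒ/: profile 1-2 — obeys.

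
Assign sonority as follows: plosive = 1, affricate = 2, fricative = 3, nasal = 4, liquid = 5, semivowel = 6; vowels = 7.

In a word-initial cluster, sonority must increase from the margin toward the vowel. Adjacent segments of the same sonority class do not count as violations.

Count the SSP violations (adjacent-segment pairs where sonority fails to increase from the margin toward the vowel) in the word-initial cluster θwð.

/θ/ is a fricative (sonority 3).
/w/ is a semivowel (sonority 6).
/ð/ is a fricative (sonority 3).
/θ/→/w/: 3→6 (rises) — ok.
/w/→/ð/: 6→3 (does not rise) — violation.

1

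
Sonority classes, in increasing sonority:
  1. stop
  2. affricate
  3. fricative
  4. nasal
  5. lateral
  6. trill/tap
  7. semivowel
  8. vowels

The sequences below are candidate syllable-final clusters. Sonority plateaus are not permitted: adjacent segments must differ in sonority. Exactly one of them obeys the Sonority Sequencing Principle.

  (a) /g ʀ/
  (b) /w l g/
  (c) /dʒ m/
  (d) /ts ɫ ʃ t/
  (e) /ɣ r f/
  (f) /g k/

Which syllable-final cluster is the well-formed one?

b

(a) 1-6 → violates
(b) 7-5-1 → obeys
(c) 2-4 → violates
(d) 2-5-3-1 → violates
(e) 3-6-3 → violates
(f) 1-1 → violates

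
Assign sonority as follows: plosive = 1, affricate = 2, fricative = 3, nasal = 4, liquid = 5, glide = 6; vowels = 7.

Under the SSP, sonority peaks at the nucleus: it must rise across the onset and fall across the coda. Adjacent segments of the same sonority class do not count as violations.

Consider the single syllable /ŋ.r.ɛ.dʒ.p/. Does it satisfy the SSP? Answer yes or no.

yes

Onset: /ŋ/ is a nasal (sonority 4), /r/ is a liquid (sonority 5); then the nucleus /ɛ/ (sonority 7).
Onset profile 4-5-7 — rises to the nucleus.
Coda: /dʒ/ is an affricate (sonority 2), /p/ is a plosive (sonority 1).
Coda profile 7-2-1 — falls from the nucleus.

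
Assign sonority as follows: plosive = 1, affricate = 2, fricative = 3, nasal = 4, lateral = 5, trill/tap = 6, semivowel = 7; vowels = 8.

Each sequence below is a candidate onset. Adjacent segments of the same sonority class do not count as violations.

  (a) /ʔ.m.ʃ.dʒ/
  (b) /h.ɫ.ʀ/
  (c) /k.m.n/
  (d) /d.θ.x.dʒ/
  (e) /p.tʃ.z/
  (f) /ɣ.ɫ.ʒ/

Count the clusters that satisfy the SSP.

(a) 1-4-3-2 → violates
(b) 3-5-6 → obeys
(c) 1-4-4 → obeys
(d) 1-3-3-2 → violates
(e) 1-2-3 → obeys
(f) 3-5-3 → violates

3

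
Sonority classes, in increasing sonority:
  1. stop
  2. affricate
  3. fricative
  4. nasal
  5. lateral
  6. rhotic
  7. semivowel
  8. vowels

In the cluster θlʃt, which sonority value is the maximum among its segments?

/θ/: fricative = 3.
/l/: lateral = 5.
/ʃ/: fricative = 3.
/t/: stop = 1.
The maximum is 5.

5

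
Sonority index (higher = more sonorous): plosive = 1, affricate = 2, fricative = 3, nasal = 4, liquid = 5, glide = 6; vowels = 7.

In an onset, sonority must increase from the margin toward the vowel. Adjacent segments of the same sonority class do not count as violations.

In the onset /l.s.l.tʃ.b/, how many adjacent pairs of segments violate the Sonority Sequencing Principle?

/l/ is a liquid (sonority 5).
/s/ is a fricative (sonority 3).
/l/ is a liquid (sonority 5).
/tʃ/ is an affricate (sonority 2).
/b/ is a plosive (sonority 1).
/l/→/s/: 5→3 (does not rise) — violation.
/s/→/l/: 3→5 (rises) — ok.
/l/→/tʃ/: 5→2 (does not rise) — violation.
/tʃ/→/b/: 2→1 (does not rise) — violation.

3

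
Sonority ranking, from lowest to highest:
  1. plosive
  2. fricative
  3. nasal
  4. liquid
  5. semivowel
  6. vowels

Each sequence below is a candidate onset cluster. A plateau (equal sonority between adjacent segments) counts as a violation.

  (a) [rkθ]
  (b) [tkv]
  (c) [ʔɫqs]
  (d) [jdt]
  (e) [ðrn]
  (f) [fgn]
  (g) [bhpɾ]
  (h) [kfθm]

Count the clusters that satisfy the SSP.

0

(a) sonority 4-1-2: ill-formed.
(b) sonority 1-1-2: ill-formed.
(c) sonority 1-4-1-2: ill-formed.
(d) sonority 5-1-1: ill-formed.
(e) sonority 2-4-3: ill-formed.
(f) sonority 2-1-3: ill-formed.
(g) sonority 1-2-1-4: ill-formed.
(h) sonority 1-2-2-3: ill-formed.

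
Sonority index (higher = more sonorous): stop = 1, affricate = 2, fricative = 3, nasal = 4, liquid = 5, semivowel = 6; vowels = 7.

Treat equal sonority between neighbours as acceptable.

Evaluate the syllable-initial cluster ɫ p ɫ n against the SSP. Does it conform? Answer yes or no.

/ɫ/: liquid = 5.
/p/: stop = 1.
/ɫ/: liquid = 5.
/n/: nasal = 4.
The profile is 5-1-5-4. Between /ɫ/ (5) and /p/ (1) sonority does not rise, so the cluster violates the SSP.

no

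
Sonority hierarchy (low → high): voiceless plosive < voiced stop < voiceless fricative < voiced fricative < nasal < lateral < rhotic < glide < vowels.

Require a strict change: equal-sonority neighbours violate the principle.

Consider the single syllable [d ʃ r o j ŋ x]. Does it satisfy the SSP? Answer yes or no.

Onset: /d/ is a voiced stop (sonority 2), /ʃ/ is a voiceless fricative (sonority 3), /r/ is a rhotic (sonority 7); then the nucleus /o/ (sonority 9).
Onset profile 2-3-7-9 — rises to the nucleus.
Coda: /j/ is a glide (sonority 8), /ŋ/ is a nasal (sonority 5), /x/ is a voiceless fricative (sonority 3).
Coda profile 9-8-5-3 — falls from the nucleus.

yes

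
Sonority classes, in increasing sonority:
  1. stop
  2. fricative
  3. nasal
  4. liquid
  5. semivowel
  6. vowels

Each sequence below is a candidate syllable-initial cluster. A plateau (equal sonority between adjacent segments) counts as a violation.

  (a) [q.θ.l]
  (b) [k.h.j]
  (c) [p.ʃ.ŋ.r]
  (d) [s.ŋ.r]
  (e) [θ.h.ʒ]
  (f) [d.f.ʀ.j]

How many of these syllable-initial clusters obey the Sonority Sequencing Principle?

5

(a) sonority 1-2-4: well-formed.
(b) sonority 1-2-5: well-formed.
(c) sonority 1-2-3-4: well-formed.
(d) sonority 2-3-4: well-formed.
(e) sonority 2-2-2: ill-formed.
(f) sonority 1-2-4-5: well-formed.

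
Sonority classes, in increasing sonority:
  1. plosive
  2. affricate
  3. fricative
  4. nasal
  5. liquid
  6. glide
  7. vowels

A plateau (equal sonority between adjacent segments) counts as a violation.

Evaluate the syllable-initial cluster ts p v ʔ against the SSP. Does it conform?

no

/ts/ is an affricate (sonority 2).
/p/ is a plosive (sonority 1).
/v/ is a fricative (sonority 3).
/ʔ/ is a plosive (sonority 1).
The profile is 2-1-3-1. Between /ts/ (2) and /p/ (1) sonority does not rise, so the cluster violates the SSP.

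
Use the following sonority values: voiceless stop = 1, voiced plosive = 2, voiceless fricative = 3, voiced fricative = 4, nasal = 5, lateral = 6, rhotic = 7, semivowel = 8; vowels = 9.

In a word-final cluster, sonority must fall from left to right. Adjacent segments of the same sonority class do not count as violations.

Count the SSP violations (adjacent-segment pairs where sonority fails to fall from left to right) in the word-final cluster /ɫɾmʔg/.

/ɫ/: lateral = 6.
/ɾ/: rhotic = 7.
/m/: nasal = 5.
/ʔ/: voiceless stop = 1.
/g/: voiced plosive = 2.
/ɫ/→/ɾ/: 6→7 (does not fall) — violation.
/ɾ/→/m/: 7→5 (falls) — ok.
/m/→/ʔ/: 5→1 (falls) — ok.
/ʔ/→/g/: 1→2 (does not fall) — violation.

2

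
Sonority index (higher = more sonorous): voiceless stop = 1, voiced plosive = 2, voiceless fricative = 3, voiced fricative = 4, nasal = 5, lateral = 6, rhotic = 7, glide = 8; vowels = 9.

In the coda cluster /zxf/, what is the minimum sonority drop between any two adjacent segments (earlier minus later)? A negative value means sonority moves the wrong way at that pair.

/z/ — voiced fricative, sonority 4.
/x/ — voiceless fricative, sonority 3.
/f/ — voiceless fricative, sonority 3.
/z/→/x/: change +1.
/x/→/f/: change +0.
Minimum = 0.

0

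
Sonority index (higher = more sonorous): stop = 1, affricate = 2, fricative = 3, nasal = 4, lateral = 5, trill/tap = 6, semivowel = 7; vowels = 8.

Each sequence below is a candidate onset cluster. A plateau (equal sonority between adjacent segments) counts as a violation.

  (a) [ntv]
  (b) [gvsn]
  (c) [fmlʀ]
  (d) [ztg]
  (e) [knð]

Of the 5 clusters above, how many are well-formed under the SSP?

1

(a) [ntv]: profile 4-1-3 — violates.
(b) [gvsn]: profile 1-3-3-4 — violates.
(c) [fmlʀ]: profile 3-4-5-6 — obeys.
(d) [ztg]: profile 3-1-1 — violates.
(e) [knð]: profile 1-4-3 — violates.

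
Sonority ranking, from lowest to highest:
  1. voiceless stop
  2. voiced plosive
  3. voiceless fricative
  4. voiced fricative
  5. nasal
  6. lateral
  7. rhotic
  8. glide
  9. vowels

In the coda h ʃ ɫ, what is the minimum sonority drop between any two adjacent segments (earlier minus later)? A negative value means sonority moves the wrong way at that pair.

/h/ is a voiceless fricative (sonority 3).
/ʃ/ is a voiceless fricative (sonority 3).
/ɫ/ is a lateral (sonority 6).
/h/→/ʃ/: change +0.
/ʃ/→/ɫ/: change -3.
Minimum = -3.

-3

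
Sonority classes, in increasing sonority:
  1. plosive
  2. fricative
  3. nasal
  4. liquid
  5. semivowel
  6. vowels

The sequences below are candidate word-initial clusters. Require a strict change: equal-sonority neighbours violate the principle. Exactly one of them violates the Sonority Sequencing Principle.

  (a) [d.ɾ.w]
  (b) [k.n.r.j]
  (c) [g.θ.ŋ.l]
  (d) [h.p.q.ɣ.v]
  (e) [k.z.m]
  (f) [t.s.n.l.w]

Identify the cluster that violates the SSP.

d

(a) [d.ɾ.w]: profile 1-4-5 — obeys.
(b) [k.n.r.j]: profile 1-3-4-5 — obeys.
(c) [g.θ.ŋ.l]: profile 1-2-3-4 — obeys.
(d) [h.p.q.ɣ.v]: profile 2-1-1-2-2 — violates.
(e) [k.z.m]: profile 1-2-3 — obeys.
(f) [t.s.n.l.w]: profile 1-2-3-4-5 — obeys.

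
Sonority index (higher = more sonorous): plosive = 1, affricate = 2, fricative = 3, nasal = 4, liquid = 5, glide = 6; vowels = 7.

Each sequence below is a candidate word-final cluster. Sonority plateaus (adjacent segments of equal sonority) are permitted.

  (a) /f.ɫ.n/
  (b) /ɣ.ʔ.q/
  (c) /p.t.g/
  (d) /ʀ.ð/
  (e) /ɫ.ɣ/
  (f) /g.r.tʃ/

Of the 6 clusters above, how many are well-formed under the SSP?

4

(a) /f.ɫ.n/: profile 3-5-4 — violates.
(b) /ɣ.ʔ.q/: profile 3-1-1 — obeys.
(c) /p.t.g/: profile 1-1-1 — obeys.
(d) /ʀ.ð/: profile 5-3 — obeys.
(e) /ɫ.ɣ/: profile 5-3 — obeys.
(f) /g.r.tʃ/: profile 1-5-2 — violates.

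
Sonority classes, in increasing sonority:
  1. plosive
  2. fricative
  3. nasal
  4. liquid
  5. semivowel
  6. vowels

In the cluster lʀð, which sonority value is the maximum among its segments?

4

/l/: liquid = 4.
/ʀ/: liquid = 4.
/ð/: fricative = 2.
The maximum is 4.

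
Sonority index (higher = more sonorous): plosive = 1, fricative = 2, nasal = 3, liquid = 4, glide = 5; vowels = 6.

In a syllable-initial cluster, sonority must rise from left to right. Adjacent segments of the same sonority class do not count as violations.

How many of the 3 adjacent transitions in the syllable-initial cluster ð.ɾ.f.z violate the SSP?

1

/ð/: fricative = 2.
/ɾ/: liquid = 4.
/f/: fricative = 2.
/z/: fricative = 2.
/ð/→/ɾ/: 2→4 (rises) — ok.
/ɾ/→/f/: 4→2 (does not rise) — violation.
/f/→/z/: 2→2 (plateau, allowed) — ok.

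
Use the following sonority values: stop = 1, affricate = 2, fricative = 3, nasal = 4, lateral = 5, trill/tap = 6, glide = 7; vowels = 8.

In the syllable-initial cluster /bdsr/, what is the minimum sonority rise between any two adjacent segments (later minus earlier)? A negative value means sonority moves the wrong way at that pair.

/b/ is a stop (sonority 1).
/d/ is a stop (sonority 1).
/s/ is a fricative (sonority 3).
/r/ is a trill/tap (sonority 6).
/b/→/d/: change +0.
/d/→/s/: change +2.
/s/→/r/: change +3.
Minimum = 0.

0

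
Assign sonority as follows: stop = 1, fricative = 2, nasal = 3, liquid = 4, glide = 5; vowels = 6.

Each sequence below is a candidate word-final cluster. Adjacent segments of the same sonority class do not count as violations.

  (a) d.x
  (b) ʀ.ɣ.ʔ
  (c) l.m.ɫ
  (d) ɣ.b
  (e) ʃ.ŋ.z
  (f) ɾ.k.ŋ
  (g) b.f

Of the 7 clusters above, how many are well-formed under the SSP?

(a) d.x: profile 1-2 — violates.
(b) ʀ.ɣ.ʔ: profile 4-2-1 — obeys.
(c) l.m.ɫ: profile 4-3-4 — violates.
(d) ɣ.b: profile 2-1 — obeys.
(e) ʃ.ŋ.z: profile 2-3-2 — violates.
(f) ɾ.k.ŋ: profile 4-1-3 — violates.
(g) b.f: profile 1-2 — violates.

2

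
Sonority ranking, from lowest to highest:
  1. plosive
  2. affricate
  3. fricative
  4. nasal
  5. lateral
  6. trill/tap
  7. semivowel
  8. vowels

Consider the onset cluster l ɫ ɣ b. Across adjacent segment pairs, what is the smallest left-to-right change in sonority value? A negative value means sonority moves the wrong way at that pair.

/l/ — lateral, sonority 5.
/ɫ/ — lateral, sonority 5.
/ɣ/ — fricative, sonority 3.
/b/ — plosive, sonority 1.
/l/→/ɫ/: change +0.
/ɫ/→/ɣ/: change -2.
/ɣ/→/b/: change -2.
Minimum = -2.

-2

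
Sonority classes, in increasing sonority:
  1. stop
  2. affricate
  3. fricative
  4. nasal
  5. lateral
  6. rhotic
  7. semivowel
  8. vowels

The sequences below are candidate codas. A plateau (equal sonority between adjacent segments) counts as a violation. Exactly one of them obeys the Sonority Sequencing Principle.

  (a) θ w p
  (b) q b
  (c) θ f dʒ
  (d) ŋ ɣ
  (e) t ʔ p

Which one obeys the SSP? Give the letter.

(a) θ w p: profile 3-7-1 — violates.
(b) q b: profile 1-1 — violates.
(c) θ f dʒ: profile 3-3-2 — violates.
(d) ŋ ɣ: profile 4-3 — obeys.
(e) t ʔ p: profile 1-1-1 — violates.

d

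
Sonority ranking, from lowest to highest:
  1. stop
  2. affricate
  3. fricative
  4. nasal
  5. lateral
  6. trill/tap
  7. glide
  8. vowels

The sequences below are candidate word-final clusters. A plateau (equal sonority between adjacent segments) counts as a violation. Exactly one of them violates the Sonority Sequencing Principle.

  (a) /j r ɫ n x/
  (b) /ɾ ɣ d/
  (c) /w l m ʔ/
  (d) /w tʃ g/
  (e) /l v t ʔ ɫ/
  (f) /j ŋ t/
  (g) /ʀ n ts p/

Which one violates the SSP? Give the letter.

e

(a) 7-6-5-4-3 → obeys
(b) 6-3-1 → obeys
(c) 7-5-4-1 → obeys
(d) 7-2-1 → obeys
(e) 5-3-1-1-5 → violates
(f) 7-4-1 → obeys
(g) 6-4-2-1 → obeys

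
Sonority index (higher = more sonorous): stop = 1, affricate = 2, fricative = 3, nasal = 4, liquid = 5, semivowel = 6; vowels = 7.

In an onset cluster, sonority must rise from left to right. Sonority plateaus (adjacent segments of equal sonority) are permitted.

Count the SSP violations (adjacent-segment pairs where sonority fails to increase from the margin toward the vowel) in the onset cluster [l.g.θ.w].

/l/ — liquid, sonority 5.
/g/ — stop, sonority 1.
/θ/ — fricative, sonority 3.
/w/ — semivowel, sonority 6.
/l/→/g/: 5→1 (does not rise) — violation.
/g/→/θ/: 1→3 (rises) — ok.
/θ/→/w/: 3→6 (rises) — ok.

1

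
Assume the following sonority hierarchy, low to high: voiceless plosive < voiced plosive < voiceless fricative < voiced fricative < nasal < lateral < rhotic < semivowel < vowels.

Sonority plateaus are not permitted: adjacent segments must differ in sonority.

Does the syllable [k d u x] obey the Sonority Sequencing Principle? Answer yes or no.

Onset: /k/ is a voiceless plosive (sonority 1), /d/ is a voiced plosive (sonority 2); then the nucleus /u/ (sonority 9).
Onset profile 1-2-9 — rises to the nucleus.
Coda: /x/ is a voiceless fricative (sonority 3).
Coda profile 9-3 — falls from the nucleus.

yes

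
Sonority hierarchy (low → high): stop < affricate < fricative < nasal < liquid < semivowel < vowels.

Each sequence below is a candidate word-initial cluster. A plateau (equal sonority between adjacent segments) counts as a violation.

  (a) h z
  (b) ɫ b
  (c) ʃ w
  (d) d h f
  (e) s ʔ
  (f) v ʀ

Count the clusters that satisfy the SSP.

2

(a) 3-3 → violates
(b) 5-1 → violates
(c) 3-6 → obeys
(d) 1-3-3 → violates
(e) 3-1 → violates
(f) 3-5 → obeys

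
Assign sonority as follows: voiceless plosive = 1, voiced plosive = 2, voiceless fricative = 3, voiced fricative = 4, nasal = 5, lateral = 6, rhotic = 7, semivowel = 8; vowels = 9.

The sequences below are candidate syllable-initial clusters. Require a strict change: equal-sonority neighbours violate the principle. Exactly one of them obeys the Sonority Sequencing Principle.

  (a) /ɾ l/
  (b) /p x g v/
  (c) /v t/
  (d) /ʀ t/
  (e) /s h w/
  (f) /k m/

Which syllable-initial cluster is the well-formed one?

(a) /ɾ l/: profile 7-6 — violates.
(b) /p x g v/: profile 1-3-2-4 — violates.
(c) /v t/: profile 4-1 — violates.
(d) /ʀ t/: profile 7-1 — violates.
(e) /s h w/: profile 3-3-8 — violates.
(f) /k m/: profile 1-5 — obeys.

f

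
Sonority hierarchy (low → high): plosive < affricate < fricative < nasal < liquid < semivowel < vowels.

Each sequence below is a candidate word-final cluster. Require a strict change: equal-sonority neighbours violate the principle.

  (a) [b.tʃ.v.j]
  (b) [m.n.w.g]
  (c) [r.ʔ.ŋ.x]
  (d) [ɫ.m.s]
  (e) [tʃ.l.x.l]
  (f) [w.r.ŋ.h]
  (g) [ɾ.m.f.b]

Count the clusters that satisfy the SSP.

3

(a) 1-2-3-6 → violates
(b) 4-4-6-1 → violates
(c) 5-1-4-3 → violates
(d) 5-4-3 → obeys
(e) 2-5-3-5 → violates
(f) 6-5-4-3 → obeys
(g) 5-4-3-1 → obeys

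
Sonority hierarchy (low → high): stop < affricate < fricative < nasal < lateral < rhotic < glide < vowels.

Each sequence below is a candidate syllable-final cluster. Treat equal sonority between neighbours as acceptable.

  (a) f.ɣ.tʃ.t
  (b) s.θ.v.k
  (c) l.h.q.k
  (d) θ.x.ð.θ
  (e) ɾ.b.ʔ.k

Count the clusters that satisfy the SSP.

(a) f.ɣ.tʃ.t: profile 3-3-2-1 — obeys.
(b) s.θ.v.k: profile 3-3-3-1 — obeys.
(c) l.h.q.k: profile 5-3-1-1 — obeys.
(d) θ.x.ð.θ: profile 3-3-3-3 — obeys.
(e) ɾ.b.ʔ.k: profile 6-1-1-1 — obeys.

5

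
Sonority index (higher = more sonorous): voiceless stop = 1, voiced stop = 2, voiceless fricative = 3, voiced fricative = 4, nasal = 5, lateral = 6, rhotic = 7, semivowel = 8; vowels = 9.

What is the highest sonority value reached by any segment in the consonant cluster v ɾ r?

/v/ is a voiced fricative (sonority 4).
/ɾ/ is a rhotic (sonority 7).
/r/ is a rhotic (sonority 7).
The maximum is 7.

7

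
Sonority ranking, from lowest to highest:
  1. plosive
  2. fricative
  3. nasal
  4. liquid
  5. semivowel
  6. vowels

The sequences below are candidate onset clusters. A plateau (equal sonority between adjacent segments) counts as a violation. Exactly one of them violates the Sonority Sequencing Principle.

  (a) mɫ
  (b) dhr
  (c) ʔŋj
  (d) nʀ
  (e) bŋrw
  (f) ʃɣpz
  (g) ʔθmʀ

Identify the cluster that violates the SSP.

f

(a) 3-4 → obeys
(b) 1-2-4 → obeys
(c) 1-3-5 → obeys
(d) 3-4 → obeys
(e) 1-3-4-5 → obeys
(f) 2-2-1-2 → violates
(g) 1-2-3-4 → obeys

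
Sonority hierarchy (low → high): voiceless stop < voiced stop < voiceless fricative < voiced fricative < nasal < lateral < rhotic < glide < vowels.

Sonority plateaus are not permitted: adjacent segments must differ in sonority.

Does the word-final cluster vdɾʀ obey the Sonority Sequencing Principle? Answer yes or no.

/v/ is a voiced fricative (sonority 4).
/d/ is a voiced stop (sonority 2).
/ɾ/ is a rhotic (sonority 7).
/ʀ/ is a rhotic (sonority 7).
The profile is 4-2-7-7. Between /d/ (2) and /ɾ/ (7) sonority does not fall, so the cluster violates the SSP.

no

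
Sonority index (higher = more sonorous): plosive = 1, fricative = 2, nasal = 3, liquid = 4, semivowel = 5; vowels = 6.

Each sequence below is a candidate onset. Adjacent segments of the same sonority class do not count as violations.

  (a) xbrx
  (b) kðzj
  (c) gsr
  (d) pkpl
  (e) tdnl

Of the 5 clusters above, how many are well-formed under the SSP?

(a) sonority 2-1-4-2: ill-formed.
(b) sonority 1-2-2-5: well-formed.
(c) sonority 1-2-4: well-formed.
(d) sonority 1-1-1-4: well-formed.
(e) sonority 1-1-3-4: well-formed.

4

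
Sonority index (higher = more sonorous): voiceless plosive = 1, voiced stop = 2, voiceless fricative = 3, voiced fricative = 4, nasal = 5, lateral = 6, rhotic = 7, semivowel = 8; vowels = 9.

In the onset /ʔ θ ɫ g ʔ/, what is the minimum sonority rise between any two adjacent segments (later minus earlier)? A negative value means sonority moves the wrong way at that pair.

-4

/ʔ/ — voiceless plosive, sonority 1.
/θ/ — voiceless fricative, sonority 3.
/ɫ/ — lateral, sonority 6.
/g/ — voiced stop, sonority 2.
/ʔ/ — voiceless plosive, sonority 1.
/ʔ/→/θ/: change +2.
/θ/→/ɫ/: change +3.
/ɫ/→/g/: change -4.
/g/→/ʔ/: change -1.
Minimum = -4.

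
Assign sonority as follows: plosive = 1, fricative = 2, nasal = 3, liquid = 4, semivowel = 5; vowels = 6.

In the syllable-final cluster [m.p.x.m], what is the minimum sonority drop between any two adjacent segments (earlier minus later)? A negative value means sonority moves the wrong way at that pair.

-1

/m/ is a nasal (sonority 3).
/p/ is a plosive (sonority 1).
/x/ is a fricative (sonority 2).
/m/ is a nasal (sonority 3).
/m/→/p/: change +2.
/p/→/x/: change -1.
/x/→/m/: change -1.
Minimum = -1.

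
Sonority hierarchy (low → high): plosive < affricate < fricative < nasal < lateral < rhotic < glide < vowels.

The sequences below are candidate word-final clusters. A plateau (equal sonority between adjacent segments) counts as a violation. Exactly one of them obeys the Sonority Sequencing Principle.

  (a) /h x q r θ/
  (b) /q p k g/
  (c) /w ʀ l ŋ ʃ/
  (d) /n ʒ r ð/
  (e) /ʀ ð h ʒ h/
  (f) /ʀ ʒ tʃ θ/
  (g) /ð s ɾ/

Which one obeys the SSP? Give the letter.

c

(a) sonority 3-3-1-6-3: ill-formed.
(b) sonority 1-1-1-1: ill-formed.
(c) sonority 7-6-5-4-3: well-formed.
(d) sonority 4-3-6-3: ill-formed.
(e) sonority 6-3-3-3-3: ill-formed.
(f) sonority 6-3-2-3: ill-formed.
(g) sonority 3-3-6: ill-formed.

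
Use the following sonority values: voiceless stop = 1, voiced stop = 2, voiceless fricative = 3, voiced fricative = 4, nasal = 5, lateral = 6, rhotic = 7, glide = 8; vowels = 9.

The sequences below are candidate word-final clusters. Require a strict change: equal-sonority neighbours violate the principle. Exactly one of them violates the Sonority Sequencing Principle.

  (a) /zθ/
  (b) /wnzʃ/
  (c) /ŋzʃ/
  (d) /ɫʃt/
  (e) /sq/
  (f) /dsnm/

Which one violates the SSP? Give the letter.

(a) /zθ/: profile 4-3 — obeys.
(b) /wnzʃ/: profile 8-5-4-3 — obeys.
(c) /ŋzʃ/: profile 5-4-3 — obeys.
(d) /ɫʃt/: profile 6-3-1 — obeys.
(e) /sq/: profile 3-1 — obeys.
(f) /dsnm/: profile 2-3-5-5 — violates.

f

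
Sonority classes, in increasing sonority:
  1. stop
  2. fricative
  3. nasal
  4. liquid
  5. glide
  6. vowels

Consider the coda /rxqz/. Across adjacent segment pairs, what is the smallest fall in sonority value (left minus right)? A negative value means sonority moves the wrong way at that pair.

/r/ is a liquid (sonority 4).
/x/ is a fricative (sonority 2).
/q/ is a stop (sonority 1).
/z/ is a fricative (sonority 2).
/r/→/x/: change +2.
/x/→/q/: change +1.
/q/→/z/: change -1.
Minimum = -1.

-1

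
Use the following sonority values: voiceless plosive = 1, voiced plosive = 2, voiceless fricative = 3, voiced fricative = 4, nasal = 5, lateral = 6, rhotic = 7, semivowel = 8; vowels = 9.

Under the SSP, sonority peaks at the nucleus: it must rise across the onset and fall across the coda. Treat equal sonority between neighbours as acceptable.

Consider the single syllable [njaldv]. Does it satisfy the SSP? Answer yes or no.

no

Onset: /n/ is a nasal (sonority 5), /j/ is a semivowel (sonority 8); then the nucleus /a/ (sonority 9).
Onset profile 5-8-9 — rises to the nucleus.
Coda: /l/ is a lateral (sonority 6), /d/ is a voiced plosive (sonority 2), /v/ is a voiced fricative (sonority 4).
Coda profile 9-6-2-4 — does not fall throughout.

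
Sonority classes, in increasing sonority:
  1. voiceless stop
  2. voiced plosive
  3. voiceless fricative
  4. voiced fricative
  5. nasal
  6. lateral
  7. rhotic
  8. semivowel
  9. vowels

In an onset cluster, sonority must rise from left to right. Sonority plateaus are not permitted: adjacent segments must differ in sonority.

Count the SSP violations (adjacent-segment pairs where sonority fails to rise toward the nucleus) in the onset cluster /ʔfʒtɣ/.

/ʔ/ is a voiceless stop (sonority 1).
/f/ is a voiceless fricative (sonority 3).
/ʒ/ is a voiced fricative (sonority 4).
/t/ is a voiceless stop (sonority 1).
/ɣ/ is a voiced fricative (sonority 4).
/ʔ/→/f/: 1→3 (rises) — ok.
/f/→/ʒ/: 3→4 (rises) — ok.
/ʒ/→/t/: 4→1 (does not rise) — violation.
/t/→/ɣ/: 1→4 (rises) — ok.

1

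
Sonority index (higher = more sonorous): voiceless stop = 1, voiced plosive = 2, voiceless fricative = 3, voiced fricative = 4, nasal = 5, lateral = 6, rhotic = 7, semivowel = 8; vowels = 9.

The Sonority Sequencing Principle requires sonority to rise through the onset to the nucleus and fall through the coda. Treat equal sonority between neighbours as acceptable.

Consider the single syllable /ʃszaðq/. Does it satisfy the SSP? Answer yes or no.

Onset: /ʃ/ is a voiceless fricative (sonority 3), /s/ is a voiceless fricative (sonority 3), /z/ is a voiced fricative (sonority 4); then the nucleus /a/ (sonority 9).
Onset profile 3-3-4-9 — rises to the nucleus.
Coda: /ð/ is a voiced fricative (sonority 4), /q/ is a voiceless stop (sonority 1).
Coda profile 9-4-1 — falls from the nucleus.

yes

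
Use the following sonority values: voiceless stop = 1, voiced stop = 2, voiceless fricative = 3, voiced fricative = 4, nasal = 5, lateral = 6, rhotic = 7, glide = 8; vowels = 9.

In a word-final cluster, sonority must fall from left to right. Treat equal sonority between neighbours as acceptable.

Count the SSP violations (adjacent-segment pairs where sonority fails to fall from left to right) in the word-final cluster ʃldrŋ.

2

/ʃ/: voiceless fricative = 3.
/l/: lateral = 6.
/d/: voiced stop = 2.
/r/: rhotic = 7.
/ŋ/: nasal = 5.
/ʃ/→/l/: 3→6 (does not fall) — violation.
/l/→/d/: 6→2 (falls) — ok.
/d/→/r/: 2→7 (does not fall) — violation.
/r/→/ŋ/: 7→5 (falls) — ok.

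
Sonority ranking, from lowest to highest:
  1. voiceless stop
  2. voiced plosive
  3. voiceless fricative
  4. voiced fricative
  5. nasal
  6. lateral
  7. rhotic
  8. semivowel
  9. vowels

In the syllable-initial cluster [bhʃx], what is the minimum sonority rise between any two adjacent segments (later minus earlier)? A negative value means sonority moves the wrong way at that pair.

0

/b/ is a voiced plosive (sonority 2).
/h/ is a voiceless fricative (sonority 3).
/ʃ/ is a voiceless fricative (sonority 3).
/x/ is a voiceless fricative (sonority 3).
/b/→/h/: change +1.
/h/→/ʃ/: change +0.
/ʃ/→/x/: change +0.
Minimum = 0.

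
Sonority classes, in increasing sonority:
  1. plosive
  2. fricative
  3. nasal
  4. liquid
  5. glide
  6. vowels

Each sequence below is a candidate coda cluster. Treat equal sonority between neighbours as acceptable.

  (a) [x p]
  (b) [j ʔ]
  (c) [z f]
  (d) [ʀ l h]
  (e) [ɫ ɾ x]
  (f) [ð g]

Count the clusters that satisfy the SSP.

6

(a) sonority 2-1: well-formed.
(b) sonority 5-1: well-formed.
(c) sonority 2-2: well-formed.
(d) sonority 4-4-2: well-formed.
(e) sonority 4-4-2: well-formed.
(f) sonority 2-1: well-formed.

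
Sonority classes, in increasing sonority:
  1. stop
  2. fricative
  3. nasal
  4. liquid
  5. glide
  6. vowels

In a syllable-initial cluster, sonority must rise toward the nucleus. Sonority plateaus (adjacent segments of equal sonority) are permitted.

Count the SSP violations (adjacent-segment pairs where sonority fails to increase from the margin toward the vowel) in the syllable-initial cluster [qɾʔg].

/q/ is a stop (sonority 1).
/ɾ/ is a liquid (sonority 4).
/ʔ/ is a stop (sonority 1).
/g/ is a stop (sonority 1).
/q/→/ɾ/: 1→4 (rises) — ok.
/ɾ/→/ʔ/: 4→1 (does not rise) — violation.
/ʔ/→/g/: 1→1 (plateau, allowed) — ok.

1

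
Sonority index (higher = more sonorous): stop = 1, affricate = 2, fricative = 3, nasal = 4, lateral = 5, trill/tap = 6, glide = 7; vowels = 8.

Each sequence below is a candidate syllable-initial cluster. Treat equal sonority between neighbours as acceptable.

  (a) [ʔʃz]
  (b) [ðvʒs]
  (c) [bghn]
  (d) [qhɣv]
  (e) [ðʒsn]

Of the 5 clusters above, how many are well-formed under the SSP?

(a) sonority 1-3-3: well-formed.
(b) sonority 3-3-3-3: well-formed.
(c) sonority 1-1-3-4: well-formed.
(d) sonority 1-3-3-3: well-formed.
(e) sonority 3-3-3-4: well-formed.

5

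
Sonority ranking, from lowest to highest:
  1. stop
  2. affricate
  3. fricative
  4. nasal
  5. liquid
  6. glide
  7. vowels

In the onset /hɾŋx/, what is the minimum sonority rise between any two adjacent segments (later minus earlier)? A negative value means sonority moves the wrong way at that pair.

/h/ — fricative, sonority 3.
/ɾ/ — liquid, sonority 5.
/ŋ/ — nasal, sonority 4.
/x/ — fricative, sonority 3.
/h/→/ɾ/: change +2.
/ɾ/→/ŋ/: change -1.
/ŋ/→/x/: change -1.
Minimum = -1.

-1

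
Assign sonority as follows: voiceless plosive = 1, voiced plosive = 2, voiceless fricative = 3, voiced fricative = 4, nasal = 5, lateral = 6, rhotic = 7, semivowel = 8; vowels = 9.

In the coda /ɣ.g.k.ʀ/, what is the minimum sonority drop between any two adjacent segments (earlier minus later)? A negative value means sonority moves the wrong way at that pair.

-6

/ɣ/: voiced fricative = 4.
/g/: voiced plosive = 2.
/k/: voiceless plosive = 1.
/ʀ/: rhotic = 7.
/ɣ/→/g/: change +2.
/g/→/k/: change +1.
/k/→/ʀ/: change -6.
Minimum = -6.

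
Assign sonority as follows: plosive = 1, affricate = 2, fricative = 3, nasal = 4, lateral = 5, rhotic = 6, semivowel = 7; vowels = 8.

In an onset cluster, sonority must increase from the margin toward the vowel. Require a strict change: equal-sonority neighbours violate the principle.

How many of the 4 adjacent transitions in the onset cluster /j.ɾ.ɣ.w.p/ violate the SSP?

3

/j/ — semivowel, sonority 7.
/ɾ/ — rhotic, sonority 6.
/ɣ/ — fricative, sonority 3.
/w/ — semivowel, sonority 7.
/p/ — plosive, sonority 1.
/j/→/ɾ/: 7→6 (does not rise) — violation.
/ɾ/→/ɣ/: 6→3 (does not rise) — violation.
/ɣ/→/w/: 3→7 (rises) — ok.
/w/→/p/: 7→1 (does not rise) — violation.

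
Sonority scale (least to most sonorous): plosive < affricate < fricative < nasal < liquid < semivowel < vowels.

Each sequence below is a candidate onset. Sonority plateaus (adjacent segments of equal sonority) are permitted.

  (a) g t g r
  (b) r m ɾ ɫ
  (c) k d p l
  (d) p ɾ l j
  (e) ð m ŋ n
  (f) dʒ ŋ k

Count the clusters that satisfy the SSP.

(a) 1-1-1-5 → obeys
(b) 5-4-5-5 → violates
(c) 1-1-1-5 → obeys
(d) 1-5-5-6 → obeys
(e) 3-4-4-4 → obeys
(f) 2-4-1 → violates

4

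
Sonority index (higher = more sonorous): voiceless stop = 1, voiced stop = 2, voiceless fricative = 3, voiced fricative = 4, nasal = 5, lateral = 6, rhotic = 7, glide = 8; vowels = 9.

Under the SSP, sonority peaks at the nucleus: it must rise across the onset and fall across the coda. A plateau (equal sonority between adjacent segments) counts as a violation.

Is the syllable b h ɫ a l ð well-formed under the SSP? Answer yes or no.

Onset: /b/ is a voiced stop (sonority 2), /h/ is a voiceless fricative (sonority 3), /ɫ/ is a lateral (sonority 6); then the nucleus /a/ (sonority 9).
Onset profile 2-3-6-9 — rises to the nucleus.
Coda: /l/ is a lateral (sonority 6), /ð/ is a voiced fricative (sonority 4).
Coda profile 9-6-4 — falls from the nucleus.

yes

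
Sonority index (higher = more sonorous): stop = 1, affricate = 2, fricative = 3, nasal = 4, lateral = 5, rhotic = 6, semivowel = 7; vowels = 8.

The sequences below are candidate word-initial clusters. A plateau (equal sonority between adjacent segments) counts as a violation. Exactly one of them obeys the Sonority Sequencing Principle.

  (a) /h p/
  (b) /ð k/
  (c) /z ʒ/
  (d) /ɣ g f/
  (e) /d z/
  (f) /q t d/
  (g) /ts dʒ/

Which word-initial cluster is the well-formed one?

e

(a) /h p/: profile 3-1 — violates.
(b) /ð k/: profile 3-1 — violates.
(c) /z ʒ/: profile 3-3 — violates.
(d) /ɣ g f/: profile 3-1-3 — violates.
(e) /d z/: profile 1-3 — obeys.
(f) /q t d/: profile 1-1-1 — violates.
(g) /ts dʒ/: profile 2-2 — violates.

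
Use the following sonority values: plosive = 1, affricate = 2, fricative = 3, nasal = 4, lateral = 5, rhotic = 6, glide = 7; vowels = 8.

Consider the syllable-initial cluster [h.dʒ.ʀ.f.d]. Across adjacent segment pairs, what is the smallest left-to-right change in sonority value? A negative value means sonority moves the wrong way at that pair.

-3

/h/: fricative = 3.
/dʒ/: affricate = 2.
/ʀ/: rhotic = 6.
/f/: fricative = 3.
/d/: plosive = 1.
/h/→/dʒ/: change -1.
/dʒ/→/ʀ/: change +4.
/ʀ/→/f/: change -3.
/f/→/d/: change -2.
Minimum = -3.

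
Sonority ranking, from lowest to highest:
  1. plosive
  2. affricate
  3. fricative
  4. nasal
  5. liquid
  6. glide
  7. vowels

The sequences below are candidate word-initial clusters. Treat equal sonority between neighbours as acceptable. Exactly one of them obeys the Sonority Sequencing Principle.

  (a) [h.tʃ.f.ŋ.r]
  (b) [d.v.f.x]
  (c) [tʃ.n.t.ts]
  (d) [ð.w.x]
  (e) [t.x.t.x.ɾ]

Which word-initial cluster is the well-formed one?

b

(a) [h.tʃ.f.ŋ.r]: profile 3-2-3-4-5 — violates.
(b) [d.v.f.x]: profile 1-3-3-3 — obeys.
(c) [tʃ.n.t.ts]: profile 2-4-1-2 — violates.
(d) [ð.w.x]: profile 3-6-3 — violates.
(e) [t.x.t.x.ɾ]: profile 1-3-1-3-5 — violates.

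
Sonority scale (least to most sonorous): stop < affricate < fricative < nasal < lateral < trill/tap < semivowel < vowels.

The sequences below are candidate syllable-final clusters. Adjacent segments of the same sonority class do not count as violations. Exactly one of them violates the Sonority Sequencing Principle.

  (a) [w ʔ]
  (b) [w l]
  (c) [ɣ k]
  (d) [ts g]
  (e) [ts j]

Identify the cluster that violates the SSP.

e

(a) sonority 7-1: well-formed.
(b) sonority 7-5: well-formed.
(c) sonority 3-1: well-formed.
(d) sonority 2-1: well-formed.
(e) sonority 2-7: ill-formed.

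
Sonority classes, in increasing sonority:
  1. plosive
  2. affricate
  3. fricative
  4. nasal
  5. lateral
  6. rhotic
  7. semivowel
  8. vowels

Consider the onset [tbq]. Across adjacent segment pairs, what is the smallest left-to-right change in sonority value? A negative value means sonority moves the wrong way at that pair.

/t/ — plosive, sonority 1.
/b/ — plosive, sonority 1.
/q/ — plosive, sonority 1.
/t/→/b/: change +0.
/b/→/q/: change +0.
Minimum = 0.

0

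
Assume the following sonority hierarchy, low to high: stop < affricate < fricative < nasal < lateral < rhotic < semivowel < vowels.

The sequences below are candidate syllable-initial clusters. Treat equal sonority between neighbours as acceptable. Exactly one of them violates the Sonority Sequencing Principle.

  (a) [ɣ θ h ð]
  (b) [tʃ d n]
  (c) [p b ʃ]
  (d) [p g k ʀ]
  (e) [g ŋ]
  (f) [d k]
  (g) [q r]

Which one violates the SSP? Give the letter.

b

(a) sonority 3-3-3-3: well-formed.
(b) sonority 2-1-4: ill-formed.
(c) sonority 1-1-3: well-formed.
(d) sonority 1-1-1-6: well-formed.
(e) sonority 1-4: well-formed.
(f) sonority 1-1: well-formed.
(g) sonority 1-6: well-formed.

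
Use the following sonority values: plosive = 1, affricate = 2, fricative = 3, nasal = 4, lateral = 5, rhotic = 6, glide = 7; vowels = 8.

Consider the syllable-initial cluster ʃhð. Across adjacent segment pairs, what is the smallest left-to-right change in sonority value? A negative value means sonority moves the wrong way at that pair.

/ʃ/: fricative = 3.
/h/: fricative = 3.
/ð/: fricative = 3.
/ʃ/→/h/: change +0.
/h/→/ð/: change +0.
Minimum = 0.

0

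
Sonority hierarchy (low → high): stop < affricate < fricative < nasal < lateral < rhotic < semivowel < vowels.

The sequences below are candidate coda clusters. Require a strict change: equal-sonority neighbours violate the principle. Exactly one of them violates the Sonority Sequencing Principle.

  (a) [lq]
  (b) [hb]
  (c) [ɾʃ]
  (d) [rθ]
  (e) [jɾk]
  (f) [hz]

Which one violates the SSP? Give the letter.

f

(a) [lq]: profile 5-1 — obeys.
(b) [hb]: profile 3-1 — obeys.
(c) [ɾʃ]: profile 6-3 — obeys.
(d) [rθ]: profile 6-3 — obeys.
(e) [jɾk]: profile 7-6-1 — obeys.
(f) [hz]: profile 3-3 — violates.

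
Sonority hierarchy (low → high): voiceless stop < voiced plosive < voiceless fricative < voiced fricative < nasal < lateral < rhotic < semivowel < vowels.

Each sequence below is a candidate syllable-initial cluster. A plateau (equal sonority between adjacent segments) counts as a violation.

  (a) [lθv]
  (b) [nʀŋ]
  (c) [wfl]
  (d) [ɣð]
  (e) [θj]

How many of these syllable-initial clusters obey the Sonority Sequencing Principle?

(a) [lθv]: profile 6-3-4 — violates.
(b) [nʀŋ]: profile 5-7-5 — violates.
(c) [wfl]: profile 8-3-6 — violates.
(d) [ɣð]: profile 4-4 — violates.
(e) [θj]: profile 3-8 — obeys.

1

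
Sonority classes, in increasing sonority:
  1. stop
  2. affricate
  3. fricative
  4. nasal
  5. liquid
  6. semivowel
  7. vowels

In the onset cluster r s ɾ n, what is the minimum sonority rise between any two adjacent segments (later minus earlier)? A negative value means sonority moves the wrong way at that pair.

-2

/r/ — liquid, sonority 5.
/s/ — fricative, sonority 3.
/ɾ/ — liquid, sonority 5.
/n/ — nasal, sonority 4.
/r/→/s/: change -2.
/s/→/ɾ/: change +2.
/ɾ/→/n/: change -1.
Minimum = -2.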